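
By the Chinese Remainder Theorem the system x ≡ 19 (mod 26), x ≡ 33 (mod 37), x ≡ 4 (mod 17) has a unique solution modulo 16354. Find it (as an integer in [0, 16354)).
x ≡ 3659 (mod 16354); the representative in [0, 16354) is 3659

The moduli 26, 37, 17 are pairwise coprime, so by the CRT there is a unique solution mod 26·37·17 = 16354.
Solve by successive substitution. Start with x ≡ 19 (mod 26).
  Combine with x ≡ 33 (mod 37): write x = 19 + 26·t and require 19 + 26·t ≡ 33 (mod 37), i.e. 26·t ≡ 33 − 19 ≡ 14 (mod 37). Since 26^(−1) ≡ 10 (mod 37), t ≡ 10·14 ≡ 29 (mod 37). So x ≡ 19 + 26·29 = 773 (mod 962).
  Combine with x ≡ 4 (mod 17): write x = 773 + 962·t and require 773 + 962·t ≡ 4 (mod 17), i.e. 962·t ≡ 4 − 773 ≡ 13 (mod 17). Since 962^(−1) ≡ 12 (mod 17) (962 ≡ 10 (mod 17)), t ≡ 12·13 ≡ 3 (mod 17). So x ≡ 773 + 962·3 = 3659 (mod 16354).
Unique solution in [0, 16354): x = 3659.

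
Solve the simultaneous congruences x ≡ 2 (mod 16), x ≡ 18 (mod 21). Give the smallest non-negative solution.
x ≡ 18 (mod 336); the representative in [0, 336) is 18

The moduli 16, 21 are pairwise coprime, so by the CRT there is a unique solution mod 16·21 = 336.
Solve by successive substitution. Start with x ≡ 2 (mod 16).
  Combine with x ≡ 18 (mod 21): write x = 2 + 16·t and require 2 + 16·t ≡ 18 (mod 21), i.e. 16·t ≡ 18 − 2 ≡ 16 (mod 21). Since 16^(−1) ≡ 4 (mod 21), t ≡ 4·16 ≡ 1 (mod 21). So x ≡ 2 + 16·1 = 18 (mod 336).
Unique solution in [0, 336): x = 18.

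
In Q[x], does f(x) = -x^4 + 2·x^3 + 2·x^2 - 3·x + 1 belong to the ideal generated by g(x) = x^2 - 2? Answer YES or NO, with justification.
In Q[x] the ideal (g) consists of all multiples of g, so f ∈ (g) iff g | f, i.e. iff the remainder of f on division by g is 0. Divide f by g (g is monic, so eliminate the leading term of the running remainder at each step):
  leading term -x^4: subtract (-x^2)·g(x) = -x^4 + 2·x^2, leaving 2·x^3 - 3·x + 1
  leading term 2·x^3: subtract (2·x)·g(x) = 2·x^3 - 4·x, leaving x + 1
The remainder r(x) = x + 1 ≠ 0 (and deg r < deg g), so g ∤ f, i.e. f ∉ (g).

Final answer: NO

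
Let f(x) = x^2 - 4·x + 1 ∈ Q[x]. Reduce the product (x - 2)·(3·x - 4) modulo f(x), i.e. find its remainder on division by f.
a · b ≡ 2·x + 5 (mod f(x))

First multiply in Q[x] without reducing: a · b = 3·x^2 - 10·x + 8. Now divide by f(x) = x^2 - 4·x + 1, eliminating the leading term at each step:
  leading term 3·x^2: subtract (3)·f(x) = 3·x^2 - 12·x + 3, leaving 2·x + 5
The degree is now < 2, so this is the remainder. Hence a · b ≡ 2·x + 5 in Q[x]/(f).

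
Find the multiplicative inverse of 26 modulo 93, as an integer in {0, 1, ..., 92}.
Apply the extended Euclidean algorithm to (93, 26), tracking rows (r, s, t) with s·93 + t·26 = r. Each division r_prev = q·r_cur + r_new produces the new row as (previous row) − q·(current row):
  row A: (93, 1, 0)   [1·93 + 0·26 = 93]
  row B: (26, 0, 1)   [0·93 + 1·26 = 26]
  93 = 3·26 + 15   → row C = row A − 3·row B = (15, 1, −3)   [check: 1·93 − 3·26 = 15]
  26 = 1·15 + 11   → row D = row B − 1·row C = (11, −1, 4)   [check: −1·93 + 4·26 = 11]
  15 = 1·11 + 4   → row E = row C − 1·row D = (4, 2, −7)   [check: 2·93 − 7·26 = 4]
  11 = 2·4 + 3   → row F = row D − 2·row E = (3, −5, 18)   [check: −5·93 + 18·26 = 3]
  4 = 1·3 + 1   → row G = row E − 1·row F = (1, 7, −25)   [check: 7·93 − 25·26 = 1]
  3 = 3·1 + 0   → remainder 0, stop. gcd = 1 (last nonzero row G).
The gcd is 1, so 26 is invertible mod 93. The last nonzero row gives 7·93 − 25·26 = 1, so t = −25. So 26^(−1) ≡ −25 ≡ 68 (mod 93). Verify: 26 · 68 = 1768 ≡ 1 (mod 93). ✓

Final answer: 26^(−1) ≡ 68 (mod 93)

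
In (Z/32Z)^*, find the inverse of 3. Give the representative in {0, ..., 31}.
3^(−1) ≡ 11 (mod 32)

Apply the extended Euclidean algorithm to (32, 3), tracking rows (r, s, t) with s·32 + t·3 = r. Each division r_prev = q·r_cur + r_new produces the new row as (previous row) − q·(current row):
  row A: (32, 1, 0)   [1·32 + 0·3 = 32]
  row B: (3, 0, 1)   [0·32 + 1·3 = 3]
  32 = 10·3 + 2   → row C = row A − 10·row B = (2, 1, −10)   [check: 1·32 − 10·3 = 2]
  3 = 1·2 + 1   → row D = row B − 1·row C = (1, −1, 11)   [check: −1·32 + 11·3 = 1]
  2 = 2·1 + 0   → remainder 0, stop. gcd = 1 (last nonzero row D).
The gcd is 1, so 3 is invertible mod 32. The last nonzero row gives −1·32 + 11·3 = 1, so t = 11. So 3^(−1) ≡ 11 (mod 32). Verify: 3 · 11 = 33 ≡ 1 (mod 32). ✓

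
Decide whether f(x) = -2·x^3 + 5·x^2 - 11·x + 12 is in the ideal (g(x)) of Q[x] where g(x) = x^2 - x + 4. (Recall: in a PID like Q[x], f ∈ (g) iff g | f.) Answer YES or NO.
In Q[x] the ideal (g) consists of all multiples of g, so f ∈ (g) iff g | f, i.e. iff the remainder of f on division by g is 0. Divide f by g (g is monic, so eliminate the leading term of the running remainder at each step):
  leading term -2·x^3: subtract (-2·x)·g(x) = -2·x^3 + 2·x^2 - 8·x, leaving 3·x^2 - 3·x + 12
  leading term 3·x^2: subtract (3)·g(x) = 3·x^2 - 3·x + 12, leaving 0
The remainder is 0, so f(x) = g(x) · h(x) with h(x) = 3 - 2·x. Hence g | f, i.e. f ∈ (g).

Final answer: YES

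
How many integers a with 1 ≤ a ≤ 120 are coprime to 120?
32

The number of a ∈ {1, ..., 120} with gcd(a, 120) = 1 is by definition Euler's totient φ(120). φ is multiplicative, with φ(p^e) = p^e − p^(e−1). Factorise 120 = 2^3 · 3 · 5. Then
  φ(120) = (2^3 − 2^2) · (3 − 1) · (5 − 1) = 4 · 2 · 4 = 32.
So there are 32 such integers.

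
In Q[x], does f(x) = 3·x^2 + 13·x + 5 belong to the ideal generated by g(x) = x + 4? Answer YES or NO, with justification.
NO

In Q[x] the ideal (g) consists of all multiples of g, so f ∈ (g) iff g | f, i.e. iff the remainder of f on division by g is 0. Divide f by g (g is monic, so eliminate the leading term of the running remainder at each step):
  leading term 3·x^2: subtract (3·x)·g(x) = 3·x^2 + 12·x, leaving x + 5
  leading term x: subtract (1)·g(x) = x + 4, leaving 1
The remainder r(x) = 1 ≠ 0 (and deg r < deg g), so g ∤ f, i.e. f ∉ (g).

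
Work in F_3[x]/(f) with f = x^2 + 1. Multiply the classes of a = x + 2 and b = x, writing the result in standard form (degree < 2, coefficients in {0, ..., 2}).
a · b ≡ 2·x + 2 (mod f(x))

Multiply as integer polynomials: a · b = x^2 + 2·x. Reducing coefficients mod 3: a · b ≡ x^2 + 2·x. Now divide by f(x) = x^2 + 1 in F_3[x], eliminating the leading term at each step:
  leading term x^2: subtract (1)·f(x) = x^2 + 1, leaving 2·x + 2 (coefficients mod 3)
The degree is now < 2, so this is the remainder. Hence a · b ≡ 2·x + 2 in F_3[x]/(f).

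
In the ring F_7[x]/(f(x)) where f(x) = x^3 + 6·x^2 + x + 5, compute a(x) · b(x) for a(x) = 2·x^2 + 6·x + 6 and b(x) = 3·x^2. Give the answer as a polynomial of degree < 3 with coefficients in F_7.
Multiply as integer polynomials: a · b = 6·x^4 + 18·x^3 + 18·x^2. Reducing coefficients mod 7: a · b ≡ 6·x^4 + 4·x^3 + 4·x^2. Now divide by f(x) = x^3 + 6·x^2 + x + 5 in F_7[x], eliminating the leading term at each step:
  leading term 6·x^4: subtract (6·x)·f(x) = 6·x^4 + x^3 + 6·x^2 + 2·x, leaving 3·x^3 + 5·x^2 + 5·x (coefficients mod 7)
  leading term 3·x^3: subtract (3)·f(x) = 3·x^3 + 4·x^2 + 3·x + 1, leaving x^2 + 2·x + 6 (coefficients mod 7)
The degree is now < 3, so this is the remainder. Hence a · b ≡ x^2 + 2·x + 6 in F_7[x]/(f).

Final answer: a · b ≡ x^2 + 2·x + 6 (mod f(x))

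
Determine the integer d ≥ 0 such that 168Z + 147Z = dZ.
(168, 147) = (21); d = 21

In the PID Z, (a, b) is generated by gcd(a, b). Compute gcd(168, 147) with the extended Euclidean algorithm, tracking rows (r, s, t) with s·168 + t·147 = r:
  row A: (168, 1, 0)   [1·168 + 0·147 = 168]
  row B: (147, 0, 1)   [0·168 + 1·147 = 147]
  168 = 1·147 + 21   → row C = row A − 1·row B = (21, 1, −1)   [check: 1·168 − 1·147 = 21]
  147 = 7·21 + 0   → remainder 0, stop. gcd = 21 (last nonzero row C).
So gcd(168, 147) = 21, with Bézout identity 1·168 − 1·147 = 21. Containment (⊇): the Bézout identity exhibits 21 as an element of (168, 147), giving (21) ⊆ (168, 147). Containment (⊆): since 21 | 168 and 21 | 147 (168 = 21·8, 147 = 21·7), every Z-linear combination of 168 and 147 is divisible by 21, so (168, 147) ⊆ (21). Therefore (168, 147) = (21), d = 21.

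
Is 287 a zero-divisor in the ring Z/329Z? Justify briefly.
gcd(287, 329) = 7 > 1, so 287 is not a unit in Z/329Z. In Z/nZ every nonzero non-unit is a zero-divisor: explicitly, take b = 329/gcd = 47 ≠ 0 (mod 329); then 287·47 = 13489 = 41·329, i.e. 287·47 ≡ 0 (mod 329). So 287 is a zero-divisor.

Final answer: YES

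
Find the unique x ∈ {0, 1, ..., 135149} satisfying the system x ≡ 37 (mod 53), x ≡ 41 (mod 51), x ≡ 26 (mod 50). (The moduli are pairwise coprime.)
The moduli 53, 51, 50 are pairwise coprime, so by the CRT there is a unique solution mod 53·51·50 = 135150.
Solve by successive substitution. Start with x ≡ 37 (mod 53).
  Combine with x ≡ 41 (mod 51): write x = 37 + 53·t and require 37 + 53·t ≡ 41 (mod 51), i.e. 53·t ≡ 41 − 37 ≡ 4 (mod 51). Since 53^(−1) ≡ 26 (mod 51) (53 ≡ 2 (mod 51)), t ≡ 26·4 ≡ 2 (mod 51). So x ≡ 37 + 53·2 = 143 (mod 2703).
  Combine with x ≡ 26 (mod 50): write x = 143 + 2703·t and require 143 + 2703·t ≡ 26 (mod 50), i.e. 2703·t ≡ 26 − 143 ≡ 33 (mod 50). Since 2703^(−1) ≡ 17 (mod 50) (2703 ≡ 3 (mod 50)), t ≡ 17·33 ≡ 11 (mod 50). So x ≡ 143 + 2703·11 = 29876 (mod 135150).
Unique solution in [0, 135150): x = 29876.

Final answer: x ≡ 29876 (mod 135150); the representative in [0, 135150) is 29876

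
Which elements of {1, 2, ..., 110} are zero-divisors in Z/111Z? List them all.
An element a ∈ Z/111Z (with a ≠ 0) is a zero-divisor iff gcd(a, 111) > 1 (because a is a unit precisely when gcd(a, n) = 1, and in Z/nZ every nonzero, non-unit element is a zero-divisor). Scan a = 1, ..., 110 and keep those with gcd(a, 111) > 1:
  gcd(3, 111) = 3, gcd(6, 111) = 3, gcd(9, 111) = 3, gcd(12, 111) = 3, gcd(15, 111) = 3, gcd(18, 111) = 3, gcd(21, 111) = 3, gcd(24, 111) = 3, gcd(27, 111) = 3, gcd(30, 111) = 3, gcd(33, 111) = 3, gcd(36, 111) = 3, gcd(37, 111) = 37, gcd(39, 111) = 3, gcd(42, 111) = 3, gcd(45, 111) = 3, gcd(48, 111) = 3, gcd(51, 111) = 3, gcd(54, 111) = 3, gcd(57, 111) = 3, gcd(60, 111) = 3, gcd(63, 111) = 3, gcd(66, 111) = 3, gcd(69, 111) = 3, gcd(72, 111) = 3, gcd(74, 111) = 37, gcd(75, 111) = 3, gcd(78, 111) = 3, gcd(81, 111) = 3, gcd(84, 111) = 3, gcd(87, 111) = 3, gcd(90, 111) = 3, gcd(93, 111) = 3, gcd(96, 111) = 3, gcd(99, 111) = 3, gcd(102, 111) = 3, gcd(105, 111) = 3, gcd(108, 111) = 3.
All other a ∈ {1, ..., 110} have gcd(a, 111) = 1 and are units. So the nonzero zero-divisors are exactly the 38 values of a appearing in this scan.

Final answer: nonzero zero-divisors of Z/111Z = {3, 6, 9, 12, 15, 18, 21, 24, 27, 30, 33, 36, 37, 39, 42, 45, 48, 51, 54, 57, 60, 63, 66, 69, 72, 74, 75, 78, 81, 84, 87, 90, 93, 96, 99, 102, 105, 108}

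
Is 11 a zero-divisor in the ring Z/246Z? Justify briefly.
gcd(11, 246) = 1, so 11 is a unit in Z/246Z (it has a multiplicative inverse). A unit cannot be a zero-divisor: if 11·b ≡ 0 then multiplying both sides by 11^(−1) gives b ≡ 0. So 11 is not a zero-divisor.

Final answer: NO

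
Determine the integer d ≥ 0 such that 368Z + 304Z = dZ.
In the PID Z, (a, b) is generated by gcd(a, b). Compute gcd(368, 304) with the extended Euclidean algorithm, tracking rows (r, s, t) with s·368 + t·304 = r:
  row A: (368, 1, 0)   [1·368 + 0·304 = 368]
  row B: (304, 0, 1)   [0·368 + 1·304 = 304]
  368 = 1·304 + 64   → row C = row A − 1·row B = (64, 1, −1)   [check: 1·368 − 1·304 = 64]
  304 = 4·64 + 48   → row D = row B − 4·row C = (48, −4, 5)   [check: −4·368 + 5·304 = 48]
  64 = 1·48 + 16   → row E = row C − 1·row D = (16, 5, −6)   [check: 5·368 − 6·304 = 16]
  48 = 3·16 + 0   → remainder 0, stop. gcd = 16 (last nonzero row E).
So gcd(368, 304) = 16, with Bézout identity 5·368 − 6·304 = 16. Containment (⊇): the Bézout identity exhibits 16 as an element of (368, 304), giving (16) ⊆ (368, 304). Containment (⊆): since 16 | 368 and 16 | 304 (368 = 16·23, 304 = 16·19), every Z-linear combination of 368 and 304 is divisible by 16, so (368, 304) ⊆ (16). Therefore (368, 304) = (16), d = 16.

Final answer: (368, 304) = (16); d = 16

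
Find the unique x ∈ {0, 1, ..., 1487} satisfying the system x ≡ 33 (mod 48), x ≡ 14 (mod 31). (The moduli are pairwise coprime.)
x ≡ 417 (mod 1488); the representative in [0, 1488) is 417

The moduli 48, 31 are pairwise coprime, so by the CRT there is a unique solution mod 48·31 = 1488.
Solve by successive substitution. Start with x ≡ 33 (mod 48).
  Combine with x ≡ 14 (mod 31): write x = 33 + 48·t and require 33 + 48·t ≡ 14 (mod 31), i.e. 48·t ≡ 14 − 33 ≡ 12 (mod 31). Since 48^(−1) ≡ 11 (mod 31) (48 ≡ 17 (mod 31)), t ≡ 11·12 ≡ 8 (mod 31). So x ≡ 33 + 48·8 = 417 (mod 1488).
Unique solution in [0, 1488): x = 417.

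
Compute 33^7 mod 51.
Use repeated squaring. Binary(7) = 111. Walk through the bits of the exponent 7 left-to-right: at each bit after the leading one, square the running value, then multiply by 33 if the bit is 1 (always reducing mod 51):
  bit 1 = 1 (leading): start with 33.
  bit 2 = 1: square 33^2 = 1089 ≡ 18; bit is 1, so multiply 18·33 = 594 ≡ 33 (mod 51).
  bit 3 = 1: square 33^2 = 1089 ≡ 18; bit is 1, so multiply 18·33 = 594 ≡ 33 (mod 51).
Final value: 33^7 ≡ 33 (mod 51).

Final answer: 33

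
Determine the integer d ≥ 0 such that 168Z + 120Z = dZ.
(168, 120) = (24); d = 24

In the PID Z, (a, b) is generated by gcd(a, b). Compute gcd(168, 120) with the extended Euclidean algorithm, tracking rows (r, s, t) with s·168 + t·120 = r:
  row A: (168, 1, 0)   [1·168 + 0·120 = 168]
  row B: (120, 0, 1)   [0·168 + 1·120 = 120]
  168 = 1·120 + 48   → row C = row A − 1·row B = (48, 1, −1)   [check: 1·168 − 1·120 = 48]
  120 = 2·48 + 24   → row D = row B − 2·row C = (24, −2, 3)   [check: −2·168 + 3·120 = 24]
  48 = 2·24 + 0   → remainder 0, stop. gcd = 24 (last nonzero row D).
So gcd(168, 120) = 24, with Bézout identity −2·168 + 3·120 = 24. Containment (⊇): the Bézout identity exhibits 24 as an element of (168, 120), giving (24) ⊆ (168, 120). Containment (⊆): since 24 | 168 and 24 | 120 (168 = 24·7, 120 = 24·5), every Z-linear combination of 168 and 120 is divisible by 24, so (168, 120) ⊆ (24). Therefore (168, 120) = (24), d = 24.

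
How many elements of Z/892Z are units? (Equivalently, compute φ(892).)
An element a ∈ Z/892Z is a unit iff gcd(a, 892) = 1, so the number of units is φ(892). φ is multiplicative, with φ(p^e) = p^e − p^(e−1). Factorise 892 = 2^2 · 223. Then
  φ(892) = (2^2 − 2^1) · (223 − 1) = 2 · 222 = 444.

Final answer: Z/892Z has φ(892) = 444 units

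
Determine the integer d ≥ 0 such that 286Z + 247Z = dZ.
(286, 247) = (13); d = 13

In the PID Z, (a, b) is generated by gcd(a, b). Compute gcd(286, 247) with the extended Euclidean algorithm, tracking rows (r, s, t) with s·286 + t·247 = r:
  row A: (286, 1, 0)   [1·286 + 0·247 = 286]
  row B: (247, 0, 1)   [0·286 + 1·247 = 247]
  286 = 1·247 + 39   → row C = row A − 1·row B = (39, 1, −1)   [check: 1·286 − 1·247 = 39]
  247 = 6·39 + 13   → row D = row B − 6·row C = (13, −6, 7)   [check: −6·286 + 7·247 = 13]
  39 = 3·13 + 0   → remainder 0, stop. gcd = 13 (last nonzero row D).
So gcd(286, 247) = 13, with Bézout identity −6·286 + 7·247 = 13. Containment (⊇): the Bézout identity exhibits 13 as an element of (286, 247), giving (13) ⊆ (286, 247). Containment (⊆): since 13 | 286 and 13 | 247 (286 = 13·22, 247 = 13·19), every Z-linear combination of 286 and 247 is divisible by 13, so (286, 247) ⊆ (13). Therefore (286, 247) = (13), d = 13.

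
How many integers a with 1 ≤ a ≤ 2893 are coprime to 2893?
2620

The number of a ∈ {1, ..., 2893} with gcd(a, 2893) = 1 is by definition Euler's totient φ(2893). φ is multiplicative, with φ(p^e) = p^e − p^(e−1). Factorise 2893 = 11 · 263. Then
  φ(2893) = (11 − 1) · (263 − 1) = 10 · 262 = 2620.
So there are 2620 such integers.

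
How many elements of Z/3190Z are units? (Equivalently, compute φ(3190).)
Z/3190Z has φ(3190) = 1120 units

An element a ∈ Z/3190Z is a unit iff gcd(a, 3190) = 1, so the number of units is φ(3190). φ is multiplicative, with φ(p^e) = p^e − p^(e−1). Factorise 3190 = 2 · 5 · 11 · 29. Then
  φ(3190) = (2 − 1) · (5 − 1) · (11 − 1) · (29 − 1) = 1 · 4 · 10 · 28 = 1120.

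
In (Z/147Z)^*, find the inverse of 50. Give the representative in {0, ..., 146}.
50^(−1) ≡ 50 (mod 147)

Apply the extended Euclidean algorithm to (147, 50), tracking rows (r, s, t) with s·147 + t·50 = r. Each division r_prev = q·r_cur + r_new produces the new row as (previous row) − q·(current row):
  row A: (147, 1, 0)   [1·147 + 0·50 = 147]
  row B: (50, 0, 1)   [0·147 + 1·50 = 50]
  147 = 2·50 + 47   → row C = row A − 2·row B = (47, 1, −2)   [check: 1·147 − 2·50 = 47]
  50 = 1·47 + 3   → row D = row B − 1·row C = (3, −1, 3)   [check: −1·147 + 3·50 = 3]
  47 = 15·3 + 2   → row E = row C − 15·row D = (2, 16, −47)   [check: 16·147 − 47·50 = 2]
  3 = 1·2 + 1   → row F = row D − 1·row E = (1, −17, 50)   [check: −17·147 + 50·50 = 1]
  2 = 2·1 + 0   → remainder 0, stop. gcd = 1 (last nonzero row F).
The gcd is 1, so 50 is invertible mod 147. The last nonzero row gives −17·147 + 50·50 = 1, so t = 50. So 50^(−1) ≡ 50 (mod 147). Verify: 50 · 50 = 2500 ≡ 1 (mod 147). ✓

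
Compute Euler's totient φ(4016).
φ(4016) = 2000

φ is multiplicative, with φ(p^e) = p^e − p^(e−1). Factorise 4016 = 2^4 · 251. Then
  φ(4016) = (2^4 − 2^3) · (251 − 1) = 8 · 250 = 2000.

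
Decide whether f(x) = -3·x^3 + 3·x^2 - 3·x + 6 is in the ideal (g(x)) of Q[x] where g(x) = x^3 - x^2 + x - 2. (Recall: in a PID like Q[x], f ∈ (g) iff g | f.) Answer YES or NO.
YES

In Q[x] the ideal (g) consists of all multiples of g, so f ∈ (g) iff g | f, i.e. iff the remainder of f on division by g is 0. Divide f by g (g is monic, so eliminate the leading term of the running remainder at each step):
  leading term -3·x^3: subtract (-3)·g(x) = -3·x^3 + 3·x^2 - 3·x + 6, leaving 0
The remainder is 0, so f(x) = g(x) · h(x) with h(x) = -3. Hence g | f, i.e. f ∈ (g).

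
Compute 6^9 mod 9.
0

Use repeated squaring. Binary(9) = 1001. Walk through the bits of the exponent 9 left-to-right: at each bit after the leading one, square the running value, then multiply by 6 if the bit is 1 (always reducing mod 9):
  bit 1 = 1 (leading): start with 6.
  bit 2 = 0: square 6^2 = 36 ≡ 0 (mod 9).
  bit 3 = 0: square 0^2 = 0 (mod 9).
  bit 4 = 1: square 0^2 = 0; bit is 1, so multiply 0·6 = 0 (mod 9).
Final value: 6^9 ≡ 0 (mod 9).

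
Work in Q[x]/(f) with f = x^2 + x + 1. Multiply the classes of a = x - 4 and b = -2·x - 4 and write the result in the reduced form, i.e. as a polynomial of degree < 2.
First multiply in Q[x] without reducing: a · b = -2·x^2 + 4·x + 16. Now divide by f(x) = x^2 + x + 1, eliminating the leading term at each step:
  leading term -2·x^2: subtract (-2)·f(x) = -2·x^2 - 2·x - 2, leaving 6·x + 18
The degree is now < 2, so this is the remainder. Hence a · b ≡ 6·x + 18 in Q[x]/(f).

Final answer: a · b ≡ 6·x + 18 (mod f(x))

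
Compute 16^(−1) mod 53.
16^(−1) ≡ 10 (mod 53)

Apply the extended Euclidean algorithm to (53, 16), tracking rows (r, s, t) with s·53 + t·16 = r. Each division r_prev = q·r_cur + r_new produces the new row as (previous row) − q·(current row):
  row A: (53, 1, 0)   [1·53 + 0·16 = 53]
  row B: (16, 0, 1)   [0·53 + 1·16 = 16]
  53 = 3·16 + 5   → row C = row A − 3·row B = (5, 1, −3)   [check: 1·53 − 3·16 = 5]
  16 = 3·5 + 1   → row D = row B − 3·row C = (1, −3, 10)   [check: −3·53 + 10·16 = 1]
  5 = 5·1 + 0   → remainder 0, stop. gcd = 1 (last nonzero row D).
The gcd is 1, so 16 is invertible mod 53. The last nonzero row gives −3·53 + 10·16 = 1, so t = 10. So 16^(−1) ≡ 10 (mod 53). Verify: 16 · 10 = 160 ≡ 1 (mod 53). ✓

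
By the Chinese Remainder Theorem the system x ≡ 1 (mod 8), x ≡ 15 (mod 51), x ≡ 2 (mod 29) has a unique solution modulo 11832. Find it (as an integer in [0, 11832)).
The moduli 8, 51, 29 are pairwise coprime, so by the CRT there is a unique solution mod 8·51·29 = 11832.
Solve by successive substitution. Start with x ≡ 1 (mod 8).
  Combine with x ≡ 15 (mod 51): write x = 1 + 8·t and require 1 + 8·t ≡ 15 (mod 51), i.e. 8·t ≡ 15 − 1 ≡ 14 (mod 51). Since 8^(−1) ≡ 32 (mod 51), t ≡ 32·14 ≡ 40 (mod 51). So x ≡ 1 + 8·40 = 321 (mod 408).
  Combine with x ≡ 2 (mod 29): write x = 321 + 408·t and require 321 + 408·t ≡ 2 (mod 29), i.e. 408·t ≡ 2 − 321 ≡ 0 (mod 29). Since 408^(−1) ≡ 15 (mod 29) (408 ≡ 2 (mod 29)), t ≡ 15·0 ≡ 0 (mod 29). So x ≡ 321 + 408·0 = 321 (mod 11832).
Unique solution in [0, 11832): x = 321.

Final answer: x ≡ 321 (mod 11832); the representative in [0, 11832) is 321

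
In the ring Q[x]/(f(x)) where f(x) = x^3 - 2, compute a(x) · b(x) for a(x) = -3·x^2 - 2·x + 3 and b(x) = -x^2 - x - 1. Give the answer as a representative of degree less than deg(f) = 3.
a · b ≡ 2·x^2 + 5·x + 7 (mod f(x))

First multiply in Q[x] without reducing: a · b = 3·x^4 + 5·x^3 + 2·x^2 - x - 3. Now divide by f(x) = x^3 - 2, eliminating the leading term at each step:
  leading term 3·x^4: subtract (3·x)·f(x) = 3·x^4 - 6·x, leaving 5·x^3 + 2·x^2 + 5·x - 3
  leading term 5·x^3: subtract (5)·f(x) = 5·x^3 - 10, leaving 2·x^2 + 5·x + 7
The degree is now < 3, so this is the remainder. Hence a · b ≡ 2·x^2 + 5·x + 7 in Q[x]/(f).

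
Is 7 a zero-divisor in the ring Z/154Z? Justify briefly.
YES

gcd(7, 154) = 7 > 1, so 7 is not a unit in Z/154Z. In Z/nZ every nonzero non-unit is a zero-divisor: explicitly, take b = 154/gcd = 22 ≠ 0 (mod 154); then 7·22 = 154 = 1·154, i.e. 7·22 ≡ 0 (mod 154). So 7 is a zero-divisor.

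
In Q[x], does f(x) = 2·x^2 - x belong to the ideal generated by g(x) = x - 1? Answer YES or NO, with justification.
NO

In Q[x] the ideal (g) consists of all multiples of g, so f ∈ (g) iff g | f, i.e. iff the remainder of f on division by g is 0. Divide f by g (g is monic, so eliminate the leading term of the running remainder at each step):
  leading term 2·x^2: subtract (2·x)·g(x) = 2·x^2 - 2·x, leaving x
  leading term x: subtract (1)·g(x) = x - 1, leaving 1
The remainder r(x) = 1 ≠ 0 (and deg r < deg g), so g ∤ f, i.e. f ∉ (g).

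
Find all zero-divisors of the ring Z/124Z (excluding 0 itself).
An element a ∈ Z/124Z (with a ≠ 0) is a zero-divisor iff gcd(a, 124) > 1 (because a is a unit precisely when gcd(a, n) = 1, and in Z/nZ every nonzero, non-unit element is a zero-divisor). Scan a = 1, ..., 123 and keep those with gcd(a, 124) > 1:
  gcd(2, 124) = 2, gcd(4, 124) = 4, gcd(6, 124) = 2, gcd(8, 124) = 4, gcd(10, 124) = 2, gcd(12, 124) = 4, gcd(14, 124) = 2, gcd(16, 124) = 4, gcd(18, 124) = 2, gcd(20, 124) = 4, gcd(22, 124) = 2, gcd(24, 124) = 4, gcd(26, 124) = 2, gcd(28, 124) = 4, gcd(30, 124) = 2, gcd(31, 124) = 31, gcd(32, 124) = 4, gcd(34, 124) = 2, gcd(36, 124) = 4, gcd(38, 124) = 2, gcd(40, 124) = 4, gcd(42, 124) = 2, gcd(44, 124) = 4, gcd(46, 124) = 2, gcd(48, 124) = 4, gcd(50, 124) = 2, gcd(52, 124) = 4, gcd(54, 124) = 2, gcd(56, 124) = 4, gcd(58, 124) = 2, gcd(60, 124) = 4, gcd(62, 124) = 62, gcd(64, 124) = 4, gcd(66, 124) = 2, gcd(68, 124) = 4, gcd(70, 124) = 2, gcd(72, 124) = 4, gcd(74, 124) = 2, gcd(76, 124) = 4, gcd(78, 124) = 2, gcd(80, 124) = 4, gcd(82, 124) = 2, gcd(84, 124) = 4, gcd(86, 124) = 2, gcd(88, 124) = 4, gcd(90, 124) = 2, gcd(92, 124) = 4, gcd(93, 124) = 31, gcd(94, 124) = 2, gcd(96, 124) = 4, gcd(98, 124) = 2, gcd(100, 124) = 4, gcd(102, 124) = 2, gcd(104, 124) = 4, gcd(106, 124) = 2, gcd(108, 124) = 4, gcd(110, 124) = 2, gcd(112, 124) = 4, gcd(114, 124) = 2, gcd(116, 124) = 4, gcd(118, 124) = 2, gcd(120, 124) = 4, gcd(122, 124) = 2.
All other a ∈ {1, ..., 123} have gcd(a, 124) = 1 and are units. So the nonzero zero-divisors are exactly the 63 values of a appearing in this scan.

Final answer: nonzero zero-divisors of Z/124Z = {2, 4, 6, 8, 10, 12, 14, 16, 18, 20, 22, 24, 26, 28, 30, 31, 32, 34, 36, 38, 40, 42, 44, 46, 48, 50, 52, 54, 56, 58, 60, 62, 64, 66, 68, 70, 72, 74, 76, 78, 80, 82, 84, 86, 88, 90, 92, 93, 94, 96, 98, 100, 102, 104, 106, 108, 110, 112, 114, 116, 118, 120, 122}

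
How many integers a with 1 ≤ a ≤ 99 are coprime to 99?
The number of a ∈ {1, ..., 99} with gcd(a, 99) = 1 is by definition Euler's totient φ(99). φ is multiplicative, with φ(p^e) = p^e − p^(e−1). Factorise 99 = 3^2 · 11. Then
  φ(99) = (3^2 − 3^1) · (11 − 1) = 6 · 10 = 60.
So there are 60 such integers.

Final answer: 60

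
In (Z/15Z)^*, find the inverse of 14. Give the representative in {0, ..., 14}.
14^(−1) ≡ 14 (mod 15)

Apply the extended Euclidean algorithm to (15, 14), tracking rows (r, s, t) with s·15 + t·14 = r. Each division r_prev = q·r_cur + r_new produces the new row as (previous row) − q·(current row):
  row A: (15, 1, 0)   [1·15 + 0·14 = 15]
  row B: (14, 0, 1)   [0·15 + 1·14 = 14]
  15 = 1·14 + 1   → row C = row A − 1·row B = (1, 1, −1)   [check: 1·15 − 1·14 = 1]
  14 = 14·1 + 0   → remainder 0, stop. gcd = 1 (last nonzero row C).
The gcd is 1, so 14 is invertible mod 15. The last nonzero row gives 1·15 − 1·14 = 1, so t = −1. So 14^(−1) ≡ −1 ≡ 14 (mod 15). Verify: 14 · 14 = 196 ≡ 1 (mod 15). ✓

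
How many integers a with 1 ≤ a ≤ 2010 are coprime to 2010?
The number of a ∈ {1, ..., 2010} with gcd(a, 2010) = 1 is by definition Euler's totient φ(2010). φ is multiplicative, with φ(p^e) = p^e − p^(e−1). Factorise 2010 = 2 · 3 · 5 · 67. Then
  φ(2010) = (2 − 1) · (3 − 1) · (5 − 1) · (67 − 1) = 1 · 2 · 4 · 66 = 528.
So there are 528 such integers.

Final answer: 528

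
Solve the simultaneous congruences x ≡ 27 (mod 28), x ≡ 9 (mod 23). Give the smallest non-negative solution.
x ≡ 55 (mod 644); the representative in [0, 644) is 55

The moduli 28, 23 are pairwise coprime, so by the CRT there is a unique solution mod 28·23 = 644.
Solve by successive substitution. Start with x ≡ 27 (mod 28).
  Combine with x ≡ 9 (mod 23): write x = 27 + 28·t and require 27 + 28·t ≡ 9 (mod 23), i.e. 28·t ≡ 9 − 27 ≡ 5 (mod 23). Since 28^(−1) ≡ 14 (mod 23) (28 ≡ 5 (mod 23)), t ≡ 14·5 ≡ 1 (mod 23). So x ≡ 27 + 28·1 = 55 (mod 644).
Unique solution in [0, 644): x = 55.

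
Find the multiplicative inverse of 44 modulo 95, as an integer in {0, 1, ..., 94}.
44^(−1) ≡ 54 (mod 95)

Apply the extended Euclidean algorithm to (95, 44), tracking rows (r, s, t) with s·95 + t·44 = r. Each division r_prev = q·r_cur + r_new produces the new row as (previous row) − q·(current row):
  row A: (95, 1, 0)   [1·95 + 0·44 = 95]
  row B: (44, 0, 1)   [0·95 + 1·44 = 44]
  95 = 2·44 + 7   → row C = row A − 2·row B = (7, 1, −2)   [check: 1·95 − 2·44 = 7]
  44 = 6·7 + 2   → row D = row B − 6·row C = (2, −6, 13)   [check: −6·95 + 13·44 = 2]
  7 = 3·2 + 1   → row E = row C − 3·row D = (1, 19, −41)   [check: 19·95 − 41·44 = 1]
  2 = 2·1 + 0   → remainder 0, stop. gcd = 1 (last nonzero row E).
The gcd is 1, so 44 is invertible mod 95. The last nonzero row gives 19·95 − 41·44 = 1, so t = −41. So 44^(−1) ≡ −41 ≡ 54 (mod 95). Verify: 44 · 54 = 2376 ≡ 1 (mod 95). ✓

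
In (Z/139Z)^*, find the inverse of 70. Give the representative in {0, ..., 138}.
Apply the extended Euclidean algorithm to (139, 70), tracking rows (r, s, t) with s·139 + t·70 = r. Each division r_prev = q·r_cur + r_new produces the new row as (previous row) − q·(current row):
  row A: (139, 1, 0)   [1·139 + 0·70 = 139]
  row B: (70, 0, 1)   [0·139 + 1·70 = 70]
  139 = 1·70 + 69   → row C = row A − 1·row B = (69, 1, −1)   [check: 1·139 − 1·70 = 69]
  70 = 1·69 + 1   → row D = row B − 1·row C = (1, −1, 2)   [check: −1·139 + 2·70 = 1]
  69 = 69·1 + 0   → remainder 0, stop. gcd = 1 (last nonzero row D).
The gcd is 1, so 70 is invertible mod 139. The last nonzero row gives −1·139 + 2·70 = 1, so t = 2. So 70^(−1) ≡ 2 (mod 139). Verify: 70 · 2 = 140 ≡ 1 (mod 139). ✓

Final answer: 70^(−1) ≡ 2 (mod 139)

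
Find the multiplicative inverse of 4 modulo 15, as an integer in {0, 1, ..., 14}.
Apply the extended Euclidean algorithm to (15, 4), tracking rows (r, s, t) with s·15 + t·4 = r. Each division r_prev = q·r_cur + r_new produces the new row as (previous row) − q·(current row):
  row A: (15, 1, 0)   [1·15 + 0·4 = 15]
  row B: (4, 0, 1)   [0·15 + 1·4 = 4]
  15 = 3·4 + 3   → row C = row A − 3·row B = (3, 1, −3)   [check: 1·15 − 3·4 = 3]
  4 = 1·3 + 1   → row D = row B − 1·row C = (1, −1, 4)   [check: −1·15 + 4·4 = 1]
  3 = 3·1 + 0   → remainder 0, stop. gcd = 1 (last nonzero row D).
The gcd is 1, so 4 is invertible mod 15. The last nonzero row gives −1·15 + 4·4 = 1, so t = 4. So 4^(−1) ≡ 4 (mod 15). Verify: 4 · 4 = 16 ≡ 1 (mod 15). ✓

Final answer: 4^(−1) ≡ 4 (mod 15)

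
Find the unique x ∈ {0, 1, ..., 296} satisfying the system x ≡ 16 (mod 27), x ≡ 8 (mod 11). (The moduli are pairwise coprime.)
x ≡ 151 (mod 297); the representative in [0, 297) is 151

The moduli 27, 11 are pairwise coprime, so by the CRT there is a unique solution mod 27·11 = 297.
Solve by successive substitution. Start with x ≡ 16 (mod 27).
  Combine with x ≡ 8 (mod 11): write x = 16 + 27·t and require 16 + 27·t ≡ 8 (mod 11), i.e. 27·t ≡ 8 − 16 ≡ 3 (mod 11). Since 27^(−1) ≡ 9 (mod 11) (27 ≡ 5 (mod 11)), t ≡ 9·3 ≡ 5 (mod 11). So x ≡ 16 + 27·5 = 151 (mod 297).
Unique solution in [0, 297): x = 151.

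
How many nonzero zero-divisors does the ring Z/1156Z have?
In Z/1156Z each nonzero element is either a unit (gcd with 1156 is 1) or a zero-divisor (gcd > 1). The number of units is φ(1156): factorise 1156 = 2^2 · 17^2, so φ(1156) = (2^2 − 2^1) · (17^2 − 17^1) = 2 · 272 = 544. The nonzero elements number 1156 − 1 = 1155. Hence the nonzero zero-divisors number 1155 − 544 = 611.

Final answer: Z/1156Z has 611 nonzero zero-divisors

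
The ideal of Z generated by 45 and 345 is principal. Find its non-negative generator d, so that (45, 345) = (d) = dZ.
In the PID Z, (a, b) is generated by gcd(a, b). Compute gcd(345, 45) with the extended Euclidean algorithm, tracking rows (r, s, t) with s·345 + t·45 = r:
  row A: (345, 1, 0)   [1·345 + 0·45 = 345]
  row B: (45, 0, 1)   [0·345 + 1·45 = 45]
  345 = 7·45 + 30   → row C = row A − 7·row B = (30, 1, −7)   [check: 1·345 − 7·45 = 30]
  45 = 1·30 + 15   → row D = row B − 1·row C = (15, −1, 8)   [check: −1·345 + 8·45 = 15]
  30 = 2·15 + 0   → remainder 0, stop. gcd = 15 (last nonzero row D).
So gcd(45, 345) = 15, with Bézout identity −1·345 + 8·45 = 15. Containment (⊇): the Bézout identity exhibits 15 as an element of (45, 345), giving (15) ⊆ (45, 345). Containment (⊆): since 15 | 45 and 15 | 345 (45 = 15·3, 345 = 15·23), every Z-linear combination of 45 and 345 is divisible by 15, so (45, 345) ⊆ (15). Therefore (45, 345) = (15), d = 15.

Final answer: (45, 345) = (15); d = 15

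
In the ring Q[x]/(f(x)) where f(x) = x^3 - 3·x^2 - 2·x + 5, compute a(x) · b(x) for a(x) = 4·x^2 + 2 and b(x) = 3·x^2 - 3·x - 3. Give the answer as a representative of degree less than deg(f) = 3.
a · b ≡ 90·x^2 - 18·x - 126 (mod f(x))

First multiply in Q[x] without reducing: a · b = 12·x^4 - 12·x^3 - 6·x^2 - 6·x - 6. Now divide by f(x) = x^3 - 3·x^2 - 2·x + 5, eliminating the leading term at each step:
  leading term 12·x^4: subtract (12·x)·f(x) = 12·x^4 - 36·x^3 - 24·x^2 + 60·x, leaving 24·x^3 + 18·x^2 - 66·x - 6
  leading term 24·x^3: subtract (24)·f(x) = 24·x^3 - 72·x^2 - 48·x + 120, leaving 90·x^2 - 18·x - 126
The degree is now < 3, so this is the remainder. Hence a · b ≡ 90·x^2 - 18·x - 126 in Q[x]/(f).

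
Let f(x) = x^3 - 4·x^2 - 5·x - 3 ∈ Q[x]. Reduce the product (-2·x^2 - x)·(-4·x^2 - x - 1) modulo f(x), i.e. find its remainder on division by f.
First multiply in Q[x] without reducing: a · b = 8·x^4 + 6·x^3 + 3·x^2 + x. Now divide by f(x) = x^3 - 4·x^2 - 5·x - 3, eliminating the leading term at each step:
  leading term 8·x^4: subtract (8·x)·f(x) = 8·x^4 - 32·x^3 - 40·x^2 - 24·x, leaving 38·x^3 + 43·x^2 + 25·x
  leading term 38·x^3: subtract (38)·f(x) = 38·x^3 - 152·x^2 - 190·x - 114, leaving 195·x^2 + 215·x + 114
The degree is now < 3, so this is the remainder. Hence a · b ≡ 195·x^2 + 215·x + 114 in Q[x]/(f).

Final answer: a · b ≡ 195·x^2 + 215·x + 114 (mod f(x))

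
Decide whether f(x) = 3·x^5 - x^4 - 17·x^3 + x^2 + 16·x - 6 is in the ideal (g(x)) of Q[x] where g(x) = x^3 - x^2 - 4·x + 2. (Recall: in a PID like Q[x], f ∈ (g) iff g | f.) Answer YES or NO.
YES

In Q[x] the ideal (g) consists of all multiples of g, so f ∈ (g) iff g | f, i.e. iff the remainder of f on division by g is 0. Divide f by g (g is monic, so eliminate the leading term of the running remainder at each step):
  leading term 3·x^5: subtract (3·x^2)·g(x) = 3·x^5 - 3·x^4 - 12·x^3 + 6·x^2, leaving 2·x^4 - 5·x^3 - 5·x^2 + 16·x - 6
  leading term 2·x^4: subtract (2·x)·g(x) = 2·x^4 - 2·x^3 - 8·x^2 + 4·x, leaving -3·x^3 + 3·x^2 + 12·x - 6
  leading term -3·x^3: subtract (-3)·g(x) = -3·x^3 + 3·x^2 + 12·x - 6, leaving 0
The remainder is 0, so f(x) = g(x) · h(x) with h(x) = 3·x^2 + 2·x - 3. Hence g | f, i.e. f ∈ (g).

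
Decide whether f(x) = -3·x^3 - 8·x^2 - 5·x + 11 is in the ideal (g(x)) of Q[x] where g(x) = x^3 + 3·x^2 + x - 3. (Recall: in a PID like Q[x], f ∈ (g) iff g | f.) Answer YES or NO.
NO

In Q[x] the ideal (g) consists of all multiples of g, so f ∈ (g) iff g | f, i.e. iff the remainder of f on division by g is 0. Divide f by g (g is monic, so eliminate the leading term of the running remainder at each step):
  leading term -3·x^3: subtract (-3)·g(x) = -3·x^3 - 9·x^2 - 3·x + 9, leaving x^2 - 2·x + 2
The remainder r(x) = x^2 - 2·x + 2 ≠ 0 (and deg r < deg g), so g ∤ f, i.e. f ∉ (g).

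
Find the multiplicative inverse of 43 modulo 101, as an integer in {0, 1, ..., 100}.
Apply the extended Euclidean algorithm to (101, 43), tracking rows (r, s, t) with s·101 + t·43 = r. Each division r_prev = q·r_cur + r_new produces the new row as (previous row) − q·(current row):
  row A: (101, 1, 0)   [1·101 + 0·43 = 101]
  row B: (43, 0, 1)   [0·101 + 1·43 = 43]
  101 = 2·43 + 15   → row C = row A − 2·row B = (15, 1, −2)   [check: 1·101 − 2·43 = 15]
  43 = 2·15 + 13   → row D = row B − 2·row C = (13, −2, 5)   [check: −2·101 + 5·43 = 13]
  15 = 1·13 + 2   → row E = row C − 1·row D = (2, 3, −7)   [check: 3·101 − 7·43 = 2]
  13 = 6·2 + 1   → row F = row D − 6·row E = (1, −20, 47)   [check: −20·101 + 47·43 = 1]
  2 = 2·1 + 0   → remainder 0, stop. gcd = 1 (last nonzero row F).
The gcd is 1, so 43 is invertible mod 101. The last nonzero row gives −20·101 + 47·43 = 1, so t = 47. So 43^(−1) ≡ 47 (mod 101). Verify: 43 · 47 = 2021 ≡ 1 (mod 101). ✓

Final answer: 43^(−1) ≡ 47 (mod 101)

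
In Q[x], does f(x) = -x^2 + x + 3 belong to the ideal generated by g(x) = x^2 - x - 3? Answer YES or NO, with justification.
YES

In Q[x] the ideal (g) consists of all multiples of g, so f ∈ (g) iff g | f, i.e. iff the remainder of f on division by g is 0. Divide f by g (g is monic, so eliminate the leading term of the running remainder at each step):
  leading term -x^2: subtract (-1)·g(x) = -x^2 + x + 3, leaving 0
The remainder is 0, so f(x) = g(x) · h(x) with h(x) = -1. Hence g | f, i.e. f ∈ (g).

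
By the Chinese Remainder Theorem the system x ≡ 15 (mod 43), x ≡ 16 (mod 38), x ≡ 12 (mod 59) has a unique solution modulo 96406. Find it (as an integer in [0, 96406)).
x ≡ 69632 (mod 96406); the representative in [0, 96406) is 69632

The moduli 43, 38, 59 are pairwise coprime, so by the CRT there is a unique solution mod 43·38·59 = 96406.
Solve by successive substitution. Start with x ≡ 15 (mod 43).
  Combine with x ≡ 16 (mod 38): write x = 15 + 43·t and require 15 + 43·t ≡ 16 (mod 38), i.e. 43·t ≡ 16 − 15 ≡ 1 (mod 38). Since 43^(−1) ≡ 23 (mod 38) (43 ≡ 5 (mod 38)), t ≡ 23·1 ≡ 23 (mod 38). So x ≡ 15 + 43·23 = 1004 (mod 1634).
  Combine with x ≡ 12 (mod 59): write x = 1004 + 1634·t and require 1004 + 1634·t ≡ 12 (mod 59), i.e. 1634·t ≡ 12 − 1004 ≡ 11 (mod 59). Since 1634^(−1) ≡ 36 (mod 59) (1634 ≡ 41 (mod 59)), t ≡ 36·11 ≡ 42 (mod 59). So x ≡ 1004 + 1634·42 = 69632 (mod 96406).
Unique solution in [0, 96406): x = 69632.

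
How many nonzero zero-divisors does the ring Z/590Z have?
In Z/590Z each nonzero element is either a unit (gcd with 590 is 1) or a zero-divisor (gcd > 1). The number of units is φ(590): factorise 590 = 2 · 5 · 59, so φ(590) = (2 − 1) · (5 − 1) · (59 − 1) = 1 · 4 · 58 = 232. The nonzero elements number 590 − 1 = 589. Hence the nonzero zero-divisors number 589 − 232 = 357.

Final answer: Z/590Z has 357 nonzero zero-divisors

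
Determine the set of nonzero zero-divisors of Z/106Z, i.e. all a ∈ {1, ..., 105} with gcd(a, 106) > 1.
An element a ∈ Z/106Z (with a ≠ 0) is a zero-divisor iff gcd(a, 106) > 1 (because a is a unit precisely when gcd(a, n) = 1, and in Z/nZ every nonzero, non-unit element is a zero-divisor). Scan a = 1, ..., 105 and keep those with gcd(a, 106) > 1:
  gcd(2, 106) = 2, gcd(4, 106) = 2, gcd(6, 106) = 2, gcd(8, 106) = 2, gcd(10, 106) = 2, gcd(12, 106) = 2, gcd(14, 106) = 2, gcd(16, 106) = 2, gcd(18, 106) = 2, gcd(20, 106) = 2, gcd(22, 106) = 2, gcd(24, 106) = 2, gcd(26, 106) = 2, gcd(28, 106) = 2, gcd(30, 106) = 2, gcd(32, 106) = 2, gcd(34, 106) = 2, gcd(36, 106) = 2, gcd(38, 106) = 2, gcd(40, 106) = 2, gcd(42, 106) = 2, gcd(44, 106) = 2, gcd(46, 106) = 2, gcd(48, 106) = 2, gcd(50, 106) = 2, gcd(52, 106) = 2, gcd(53, 106) = 53, gcd(54, 106) = 2, gcd(56, 106) = 2, gcd(58, 106) = 2, gcd(60, 106) = 2, gcd(62, 106) = 2, gcd(64, 106) = 2, gcd(66, 106) = 2, gcd(68, 106) = 2, gcd(70, 106) = 2, gcd(72, 106) = 2, gcd(74, 106) = 2, gcd(76, 106) = 2, gcd(78, 106) = 2, gcd(80, 106) = 2, gcd(82, 106) = 2, gcd(84, 106) = 2, gcd(86, 106) = 2, gcd(88, 106) = 2, gcd(90, 106) = 2, gcd(92, 106) = 2, gcd(94, 106) = 2, gcd(96, 106) = 2, gcd(98, 106) = 2, gcd(100, 106) = 2, gcd(102, 106) = 2, gcd(104, 106) = 2.
All other a ∈ {1, ..., 105} have gcd(a, 106) = 1 and are units. So the nonzero zero-divisors are exactly the 53 values of a appearing in this scan.

Final answer: nonzero zero-divisors of Z/106Z = {2, 4, 6, 8, 10, 12, 14, 16, 18, 20, 22, 24, 26, 28, 30, 32, 34, 36, 38, 40, 42, 44, 46, 48, 50, 52, 53, 54, 56, 58, 60, 62, 64, 66, 68, 70, 72, 74, 76, 78, 80, 82, 84, 86, 88, 90, 92, 94, 96, 98, 100, 102, 104}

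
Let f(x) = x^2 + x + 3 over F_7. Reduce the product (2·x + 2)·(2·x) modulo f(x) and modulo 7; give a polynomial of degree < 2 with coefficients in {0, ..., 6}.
a · b ≡ 2 (mod f(x))

Multiply as integer polynomials: a · b = 4·x^2 + 4·x. Reducing coefficients mod 7: a · b ≡ 4·x^2 + 4·x. Now divide by f(x) = x^2 + x + 3 in F_7[x], eliminating the leading term at each step:
  leading term 4·x^2: subtract (4)·f(x) = 4·x^2 + 4·x + 5, leaving 2 (coefficients mod 7)
The degree is now < 2, so this is the remainder. Hence a · b ≡ 2 in F_7[x]/(f).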